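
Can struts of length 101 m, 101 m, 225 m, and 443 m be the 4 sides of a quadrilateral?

For a quadrilateral, each side must be shorter than the sum of the others.
Here the longest side is 443, but the remaining 3 sides sum to only 427.

No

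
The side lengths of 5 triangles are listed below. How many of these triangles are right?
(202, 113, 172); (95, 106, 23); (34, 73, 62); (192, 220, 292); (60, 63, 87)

2

(202,113,172): 113²+172² = 42353 > 40804 = 202² → acute
(95,106,23): 23²+95² = 9554 < 11236 = 106² → obtuse
(34,73,62): 34²+62² = 5000 < 5329 = 73² → obtuse
(192,220,292): 192²+220² = 85264 = 292² → right
(60,63,87): 60²+63² = 7569 = 87² → right
2 of the 5 are right.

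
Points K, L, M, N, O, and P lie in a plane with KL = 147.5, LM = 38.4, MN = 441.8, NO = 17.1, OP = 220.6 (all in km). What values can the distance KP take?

The maximum is all hops collinear in one direction: 147.5 + 38.4 + 441.8 + 17.1 + 220.6 = 865.4.
The longest hop is 441.8; the others sum to 423.6. Folding the others back against it leaves at least 441.8 − 423.6 = 18.2.

18.2 ≤ KP ≤ 865.4 km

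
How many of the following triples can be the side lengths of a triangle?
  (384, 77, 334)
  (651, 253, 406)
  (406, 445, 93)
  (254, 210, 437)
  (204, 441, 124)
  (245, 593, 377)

5

(77,334,384): 77+334 > 384 → valid
(253,406,651): 253+406 > 651 → valid
(93,406,445): 93+406 > 445 → valid
(210,254,437): 210+254 > 437 → valid
(124,204,441): 124+204 ≤ 441 → not valid
(245,377,593): 245+377 > 593 → valid
5 of the 6 triples form a triangle.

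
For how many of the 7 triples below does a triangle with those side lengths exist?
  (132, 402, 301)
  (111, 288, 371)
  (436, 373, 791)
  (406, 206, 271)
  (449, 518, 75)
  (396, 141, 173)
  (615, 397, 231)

(132,301,402): 132+301 > 402 → valid
(111,288,371): 111+288 > 371 → valid
(373,436,791): 373+436 > 791 → valid
(206,271,406): 206+271 > 406 → valid
(75,449,518): 75+449 > 518 → valid
(141,173,396): 141+173 ≤ 396 → not valid
(231,397,615): 231+397 > 615 → valid
6 of the 7 triples form a triangle.

6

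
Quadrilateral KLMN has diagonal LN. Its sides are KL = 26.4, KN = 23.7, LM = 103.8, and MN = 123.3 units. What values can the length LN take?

19.5 < LN < 50.1

From triangle KLN: |26.4 − 23.7| < LN < 26.4 + 23.7, i.e. 2.7 < LN < 50.1.
From triangle MLN: 19.5 < LN < 227.1.
Both must hold, so LN lies in the intersection.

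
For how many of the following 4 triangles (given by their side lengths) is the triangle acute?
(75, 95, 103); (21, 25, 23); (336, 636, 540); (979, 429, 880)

(75,95,103): 75²+95² = 14650 > 10609 = 103² → acute
(21,25,23): 21²+23² = 970 > 625 = 25² → acute
(336,636,540): 336²+540² = 404496 = 636² → right
(979,429,880): 429²+880² = 958441 = 979² → right
2 of the 4 are acute.

2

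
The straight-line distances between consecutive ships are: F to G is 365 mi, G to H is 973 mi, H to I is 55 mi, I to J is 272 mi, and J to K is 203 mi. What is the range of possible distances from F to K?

The maximum is all hops collinear in one direction: 365 + 973 + 55 + 272 + 203 = 1868.
The longest hop is 973; the others sum to 895. Folding the others back against it leaves at least 973 − 895 = 78.

78 ≤ FK ≤ 1868 mi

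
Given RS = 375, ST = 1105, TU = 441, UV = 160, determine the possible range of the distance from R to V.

129 ≤ RV ≤ 2081

The maximum is all hops collinear in one direction: 375 + 1105 + 441 + 160 = 2081.
The longest hop is 1105; the others sum to 976. Folding the others back against it leaves at least 1105 − 976 = 129.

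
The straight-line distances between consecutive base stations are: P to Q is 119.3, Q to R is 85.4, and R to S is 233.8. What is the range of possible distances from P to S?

29.1 ≤ PS ≤ 438.5

The maximum is all hops collinear in one direction: 119.3 + 85.4 + 233.8 = 438.5.
The longest hop is 233.8; the others sum to 204.7. Folding the others back against it leaves at least 233.8 − 204.7 = 29.1.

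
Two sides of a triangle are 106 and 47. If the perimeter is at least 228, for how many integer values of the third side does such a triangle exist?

78

Triangle inequality: 59 < x < 153. Perimeter ≥ 228 gives x ≥ 228 − 106 − 47 = 75.
So 75 ≤ x < 153; integers 75 through 152: 78 values.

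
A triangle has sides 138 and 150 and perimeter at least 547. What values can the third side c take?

259 ≤ c < 288

Triangle inequality alone gives 12 < c < 288.
The perimeter condition gives c ≥ 547 − 138 − 150 = 259.
Intersecting the two: 259 ≤ c < 288.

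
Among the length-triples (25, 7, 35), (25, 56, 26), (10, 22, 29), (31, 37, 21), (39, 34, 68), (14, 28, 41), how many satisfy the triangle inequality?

(7,25,35): 7+25 ≤ 35 → not valid
(25,26,56): 25+26 ≤ 56 → not valid
(10,22,29): 10+22 > 29 → valid
(21,31,37): 21+31 > 37 → valid
(34,39,68): 34+39 > 68 → valid
(14,28,41): 14+28 > 41 → valid
4 of the 6 triples form a triangle.

4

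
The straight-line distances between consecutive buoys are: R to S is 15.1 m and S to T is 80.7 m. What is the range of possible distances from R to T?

65.6 ≤ RT ≤ 95.8 m

By the triangle inequality, |15.1 − 80.7| ≤ RT ≤ 15.1 + 80.7.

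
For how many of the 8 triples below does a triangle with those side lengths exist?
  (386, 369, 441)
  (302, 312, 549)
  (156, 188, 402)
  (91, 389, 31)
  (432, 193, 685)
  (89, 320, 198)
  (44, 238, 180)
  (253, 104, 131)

(369,386,441): 369+386 > 441 → valid
(302,312,549): 302+312 > 549 → valid
(156,188,402): 156+188 ≤ 402 → not valid
(31,91,389): 31+91 ≤ 389 → not valid
(193,432,685): 193+432 ≤ 685 → not valid
(89,198,320): 89+198 ≤ 320 → not valid
(44,180,238): 44+180 ≤ 238 → not valid
(104,131,253): 104+131 ≤ 253 → not valid
2 of the 8 triples form a triangle.

2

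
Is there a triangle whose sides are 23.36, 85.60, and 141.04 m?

The longest side is 141.04, but the other two sum to only 108.96.
108.96 < 141.04, so the triangle inequality fails.

No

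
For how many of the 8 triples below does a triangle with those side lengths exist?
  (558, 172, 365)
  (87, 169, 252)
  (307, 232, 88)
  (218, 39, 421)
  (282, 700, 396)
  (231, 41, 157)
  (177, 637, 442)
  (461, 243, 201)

(172,365,558): 172+365 ≤ 558 → not valid
(87,169,252): 87+169 > 252 → valid
(88,232,307): 88+232 > 307 → valid
(39,218,421): 39+218 ≤ 421 → not valid
(282,396,700): 282+396 ≤ 700 → not valid
(41,157,231): 41+157 ≤ 231 → not valid
(177,442,637): 177+442 ≤ 637 → not valid
(201,243,461): 201+243 ≤ 461 → not valid
2 of the 8 triples form a triangle.

2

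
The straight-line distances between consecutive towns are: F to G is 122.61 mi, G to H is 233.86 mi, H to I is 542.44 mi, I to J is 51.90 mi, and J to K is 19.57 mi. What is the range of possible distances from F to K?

114.50 ≤ FK ≤ 970.38 mi

The maximum is all hops collinear in one direction: 122.61 + 233.86 + 542.44 + 51.90 + 19.57 = 970.38.
The longest hop is 542.44; the others sum to 427.94. Folding the others back against it leaves at least 542.44 − 427.94 = 114.50.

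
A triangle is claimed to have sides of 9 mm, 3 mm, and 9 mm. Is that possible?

Yes

The longest side is 9, and the other two sum to 12.
Since 12 > 9, the triangle inequality holds.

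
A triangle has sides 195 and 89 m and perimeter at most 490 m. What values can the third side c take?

Triangle inequality alone gives 106 < c < 284.
The perimeter condition gives c ≤ 490 − 195 − 89 = 206.
Intersecting the two: 106 < c ≤ 206.

106 < c ≤ 206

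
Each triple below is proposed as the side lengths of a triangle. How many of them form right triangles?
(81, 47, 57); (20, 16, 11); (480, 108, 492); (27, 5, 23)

(81,47,57): 47²+57² = 5458 < 6561 = 81² → obtuse
(20,16,11): 11²+16² = 377 < 400 = 20² → obtuse
(480,108,492): 108²+480² = 242064 = 492² → right
(27,5,23): 5²+23² = 554 < 729 = 27² → obtuse
1 of the 4 is right.

1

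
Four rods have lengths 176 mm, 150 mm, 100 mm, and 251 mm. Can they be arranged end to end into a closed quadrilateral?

A quadrilateral exists iff every side is shorter than the sum of the others — equivalently, the longest side is less than the sum of the rest.
Longest side 251 < 426 (sum of the remaining 3), so yes.

Yes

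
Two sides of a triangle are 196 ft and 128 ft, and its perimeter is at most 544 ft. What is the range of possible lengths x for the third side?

Triangle inequality alone gives 68 < x < 324.
The perimeter condition gives x ≤ 544 − 196 − 128 = 220.
Intersecting the two: 68 < x ≤ 220.

68 < x ≤ 220 ft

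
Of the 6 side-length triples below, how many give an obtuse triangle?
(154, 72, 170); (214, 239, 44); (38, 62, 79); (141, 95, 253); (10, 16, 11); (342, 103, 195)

3

(154,72,170): 72²+154² = 28900 = 170² → right
(214,239,44): 44²+214² = 47732 < 57121 = 239² → obtuse
(38,62,79): 38²+62² = 5288 < 6241 = 79² → obtuse
(141,95,253): 95+141 ≤ 253, not a triangle
(10,16,11): 10²+11² = 221 < 256 = 16² → obtuse
(342,103,195): 103+195 ≤ 342, not a triangle
3 of the 6 are obtuse.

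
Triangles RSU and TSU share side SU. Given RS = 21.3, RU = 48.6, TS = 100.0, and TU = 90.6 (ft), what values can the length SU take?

27.3 < SU < 69.9

From triangle RSU: |21.3 − 48.6| < SU < 21.3 + 48.6, i.e. 27.3 < SU < 69.9.
From triangle TSU: 9.4 < SU < 190.6.
Both must hold, so SU lies in the intersection.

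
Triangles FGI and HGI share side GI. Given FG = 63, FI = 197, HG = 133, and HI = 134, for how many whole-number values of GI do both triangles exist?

From triangle FGI: 134 < GI < 260.
From triangle HGI: 1 < GI < 267.
Intersection: 134 < GI < 260, so integers 135 through 259: 125 values.

125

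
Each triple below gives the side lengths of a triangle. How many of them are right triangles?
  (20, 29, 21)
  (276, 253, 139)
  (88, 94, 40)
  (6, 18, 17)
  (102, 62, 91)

(20,29,21): 20²+21² = 841 = 29² → right
(276,253,139): 139²+253² = 83330 > 76176 = 276² → acute
(88,94,40): 40²+88² = 9344 > 8836 = 94² → acute
(6,18,17): 6²+17² = 325 > 324 = 18² → acute
(102,62,91): 62²+91² = 12125 > 10404 = 102² → acute
1 of the 5 is right.

1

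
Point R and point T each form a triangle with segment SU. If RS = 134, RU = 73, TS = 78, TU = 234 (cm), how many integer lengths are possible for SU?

From triangle RSU: 61 < SU < 207.
From triangle TSU: 156 < SU < 312.
Intersection: 156 < SU < 207, so integers 157 through 206: 50 values.

50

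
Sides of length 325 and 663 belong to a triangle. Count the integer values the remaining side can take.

The third side lies in the open interval (338, 988).
Integers from 339 to 987 inclusive: 987 − 339 + 1 = 649.

649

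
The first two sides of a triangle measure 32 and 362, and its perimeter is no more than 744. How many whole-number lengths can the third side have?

20

Triangle inequality: 330 < x < 394. Perimeter ≤ 744 gives x ≤ 744 − 32 − 362 = 350.
So 330 < x ≤ 350; integers 331 through 350: 20 values.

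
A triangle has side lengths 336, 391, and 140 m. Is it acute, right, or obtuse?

obtuse

Compare the square of the longest side to the sum of squares of the other two: 140² + 336² = 132496 < 152881 = 391².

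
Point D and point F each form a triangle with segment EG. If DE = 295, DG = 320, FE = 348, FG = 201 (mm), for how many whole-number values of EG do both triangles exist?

401

From triangle DEG: 25 < EG < 615.
From triangle FEG: 147 < EG < 549.
Intersection: 147 < EG < 549, so integers 148 through 548: 401 values.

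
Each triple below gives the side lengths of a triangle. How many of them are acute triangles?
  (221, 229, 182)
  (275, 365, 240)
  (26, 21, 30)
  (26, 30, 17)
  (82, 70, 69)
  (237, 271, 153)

(221,229,182): 182²+221² = 81965 > 52441 = 229² → acute
(275,365,240): 240²+275² = 133225 = 365² → right
(26,21,30): 21²+26² = 1117 > 900 = 30² → acute
(26,30,17): 17²+26² = 965 > 900 = 30² → acute
(82,70,69): 69²+70² = 9661 > 6724 = 82² → acute
(237,271,153): 153²+237² = 79578 > 73441 = 271² → acute
5 of the 6 are acute.

5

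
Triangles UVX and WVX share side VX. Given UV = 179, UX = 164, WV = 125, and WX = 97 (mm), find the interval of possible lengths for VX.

28 < VX < 222

From triangle UVX: |179 − 164| < VX < 179 + 164, i.e. 15 < VX < 343.
From triangle WVX: 28 < VX < 222.
Both must hold, so VX lies in the intersection.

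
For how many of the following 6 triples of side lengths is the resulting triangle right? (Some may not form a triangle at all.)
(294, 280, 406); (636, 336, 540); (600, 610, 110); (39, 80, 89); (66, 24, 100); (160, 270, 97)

4

(294,280,406): 280²+294² = 164836 = 406² → right
(636,336,540): 336²+540² = 404496 = 636² → right
(600,610,110): 110²+600² = 372100 = 610² → right
(39,80,89): 39²+80² = 7921 = 89² → right
(66,24,100): 24+66 ≤ 100, not a triangle
(160,270,97): 97+160 ≤ 270, not a triangle
4 of the 6 are right.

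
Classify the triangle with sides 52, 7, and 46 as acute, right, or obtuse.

obtuse

Compare the square of the longest side to the sum of squares of the other two: 7² + 46² = 2165 < 2704 = 52².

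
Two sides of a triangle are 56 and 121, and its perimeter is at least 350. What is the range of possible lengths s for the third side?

173 ≤ s < 177

Triangle inequality alone gives 65 < s < 177.
The perimeter condition gives s ≥ 350 − 56 − 121 = 173.
Intersecting the two: 173 ≤ s < 177.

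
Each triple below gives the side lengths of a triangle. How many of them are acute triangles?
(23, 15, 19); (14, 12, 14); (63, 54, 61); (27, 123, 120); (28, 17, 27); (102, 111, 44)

(23,15,19): 15²+19² = 586 > 529 = 23² → acute
(14,12,14): 12²+14² = 340 > 196 = 14² → acute
(63,54,61): 54²+61² = 6637 > 3969 = 63² → acute
(27,123,120): 27²+120² = 15129 = 123² → right
(28,17,27): 17²+27² = 1018 > 784 = 28² → acute
(102,111,44): 44²+102² = 12340 > 12321 = 111² → acute
5 of the 6 are acute.

5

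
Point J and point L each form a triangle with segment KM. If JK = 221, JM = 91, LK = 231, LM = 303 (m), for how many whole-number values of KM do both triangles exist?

From triangle JKM: 130 < KM < 312.
From triangle LKM: 72 < KM < 534.
Intersection: 130 < KM < 312, so integers 131 through 311: 181 values.

181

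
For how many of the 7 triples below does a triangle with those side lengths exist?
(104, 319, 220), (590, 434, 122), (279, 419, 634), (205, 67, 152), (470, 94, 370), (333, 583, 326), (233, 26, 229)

(104,220,319): 104+220 > 319 → valid
(122,434,590): 122+434 ≤ 590 → not valid
(279,419,634): 279+419 > 634 → valid
(67,152,205): 67+152 > 205 → valid
(94,370,470): 94+370 ≤ 470 → not valid
(326,333,583): 326+333 > 583 → valid
(26,229,233): 26+229 > 233 → valid
5 of the 7 triples form a triangle.

5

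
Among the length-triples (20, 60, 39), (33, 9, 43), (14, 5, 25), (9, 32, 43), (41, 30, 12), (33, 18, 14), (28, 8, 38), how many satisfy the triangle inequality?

(20,39,60): 20+39 ≤ 60 → not valid
(9,33,43): 9+33 ≤ 43 → not valid
(5,14,25): 5+14 ≤ 25 → not valid
(9,32,43): 9+32 ≤ 43 → not valid
(12,30,41): 12+30 > 41 → valid
(14,18,33): 14+18 ≤ 33 → not valid
(8,28,38): 8+28 ≤ 38 → not valid
1 of the 7 triples forms a triangle.

1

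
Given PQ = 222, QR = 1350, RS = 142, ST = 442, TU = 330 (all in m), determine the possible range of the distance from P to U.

214 ≤ PU ≤ 2486 m

The maximum is all hops collinear in one direction: 222 + 1350 + 142 + 442 + 330 = 2486.
The longest hop is 1350; the others sum to 1136. Folding the others back against it leaves at least 1350 − 1136 = 214.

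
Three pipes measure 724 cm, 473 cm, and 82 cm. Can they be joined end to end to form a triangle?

No

The longest side is 724, but the other two sum to only 555.
555 < 724, so the triangle inequality fails.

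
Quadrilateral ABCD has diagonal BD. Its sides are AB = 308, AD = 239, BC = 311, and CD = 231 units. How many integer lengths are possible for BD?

461

From triangle ABD: 69 < BD < 547.
From triangle CBD: 80 < BD < 542.
Intersection: 80 < BD < 542, so integers 81 through 541: 461 values.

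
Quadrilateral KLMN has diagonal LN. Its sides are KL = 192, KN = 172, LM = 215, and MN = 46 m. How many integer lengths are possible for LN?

91

From triangle KLN: 20 < LN < 364.
From triangle MLN: 169 < LN < 261.
Intersection: 169 < LN < 261, so integers 170 through 260: 91 values.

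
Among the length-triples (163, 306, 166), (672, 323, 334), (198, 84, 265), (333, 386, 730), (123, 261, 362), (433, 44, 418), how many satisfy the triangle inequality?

4

(163,166,306): 163+166 > 306 → valid
(323,334,672): 323+334 ≤ 672 → not valid
(84,198,265): 84+198 > 265 → valid
(333,386,730): 333+386 ≤ 730 → not valid
(123,261,362): 123+261 > 362 → valid
(44,418,433): 44+418 > 433 → valid
4 of the 6 triples form a triangle.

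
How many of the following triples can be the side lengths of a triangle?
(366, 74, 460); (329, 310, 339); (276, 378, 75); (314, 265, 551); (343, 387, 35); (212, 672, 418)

2

(74,366,460): 74+366 ≤ 460 → not valid
(310,329,339): 310+329 > 339 → valid
(75,276,378): 75+276 ≤ 378 → not valid
(265,314,551): 265+314 > 551 → valid
(35,343,387): 35+343 ≤ 387 → not valid
(212,418,672): 212+418 ≤ 672 → not valid
2 of the 6 triples form a triangle.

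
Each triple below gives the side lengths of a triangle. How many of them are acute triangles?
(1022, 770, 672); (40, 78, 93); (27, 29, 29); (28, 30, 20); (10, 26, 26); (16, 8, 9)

3

(1022,770,672): 672²+770² = 1044484 = 1022² → right
(40,78,93): 40²+78² = 7684 < 8649 = 93² → obtuse
(27,29,29): 27²+29² = 1570 > 841 = 29² → acute
(28,30,20): 20²+28² = 1184 > 900 = 30² → acute
(10,26,26): 10²+26² = 776 > 676 = 26² → acute
(16,8,9): 8²+9² = 145 < 256 = 16² → obtuse
3 of the 6 are acute.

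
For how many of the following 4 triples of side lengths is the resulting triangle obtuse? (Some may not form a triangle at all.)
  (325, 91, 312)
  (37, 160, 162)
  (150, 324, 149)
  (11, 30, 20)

1

(325,91,312): 91²+312² = 105625 = 325² → right
(37,160,162): 37²+160² = 26969 > 26244 = 162² → acute
(150,324,149): 149+150 ≤ 324, not a triangle
(11,30,20): 11²+20² = 521 < 900 = 30² → obtuse
1 of the 4 is obtuse.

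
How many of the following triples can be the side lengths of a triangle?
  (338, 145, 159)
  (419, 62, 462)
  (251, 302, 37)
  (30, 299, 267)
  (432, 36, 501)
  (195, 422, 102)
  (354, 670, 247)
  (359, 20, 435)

1

(145,159,338): 145+159 ≤ 338 → not valid
(62,419,462): 62+419 > 462 → valid
(37,251,302): 37+251 ≤ 302 → not valid
(30,267,299): 30+267 ≤ 299 → not valid
(36,432,501): 36+432 ≤ 501 → not valid
(102,195,422): 102+195 ≤ 422 → not valid
(247,354,670): 247+354 ≤ 670 → not valid
(20,359,435): 20+359 ≤ 435 → not valid
1 of the 8 triples forms a triangle.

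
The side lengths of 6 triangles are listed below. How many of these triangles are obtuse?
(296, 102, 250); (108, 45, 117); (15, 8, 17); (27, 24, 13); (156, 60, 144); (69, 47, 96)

2

(296,102,250): 102²+250² = 72904 < 87616 = 296² → obtuse
(108,45,117): 45²+108² = 13689 = 117² → right
(15,8,17): 8²+15² = 289 = 17² → right
(27,24,13): 13²+24² = 745 > 729 = 27² → acute
(156,60,144): 60²+144² = 24336 = 156² → right
(69,47,96): 47²+69² = 6970 < 9216 = 96² → obtuse
2 of the 6 are obtuse.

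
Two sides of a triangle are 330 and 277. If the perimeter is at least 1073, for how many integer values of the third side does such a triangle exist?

141

Triangle inequality: 53 < x < 607. Perimeter ≥ 1073 gives x ≥ 1073 − 330 − 277 = 466.
So 466 ≤ x < 607; integers 466 through 606: 141 values.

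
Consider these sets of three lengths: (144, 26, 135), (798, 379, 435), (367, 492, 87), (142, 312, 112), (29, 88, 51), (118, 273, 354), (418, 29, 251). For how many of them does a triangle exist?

(26,135,144): 26+135 > 144 → valid
(379,435,798): 379+435 > 798 → valid
(87,367,492): 87+367 ≤ 492 → not valid
(112,142,312): 112+142 ≤ 312 → not valid
(29,51,88): 29+51 ≤ 88 → not valid
(118,273,354): 118+273 > 354 → valid
(29,251,418): 29+251 ≤ 418 → not valid
3 of the 7 triples form a triangle.

3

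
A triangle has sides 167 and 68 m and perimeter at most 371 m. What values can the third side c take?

99 < c ≤ 136

Triangle inequality alone gives 99 < c < 235.
The perimeter condition gives c ≤ 371 − 167 − 68 = 136.
Intersecting the two: 99 < c ≤ 136.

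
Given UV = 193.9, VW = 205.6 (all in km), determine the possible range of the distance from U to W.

11.7 ≤ UW ≤ 399.5 km

By the triangle inequality, |193.9 − 205.6| ≤ UW ≤ 193.9 + 205.6.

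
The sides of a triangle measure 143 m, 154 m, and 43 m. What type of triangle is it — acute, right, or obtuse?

obtuse

Compare the square of the longest side to the sum of squares of the other two: 43² + 143² = 22298 < 23716 = 154².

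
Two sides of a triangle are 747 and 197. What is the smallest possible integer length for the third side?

551

The third side must be strictly greater than |747 − 197| = 550.
The smallest integer above 550 is 551.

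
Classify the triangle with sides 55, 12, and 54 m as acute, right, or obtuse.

Compare the square of the longest side to the sum of squares of the other two: 12² + 54² = 3060 > 3025 = 55².

acute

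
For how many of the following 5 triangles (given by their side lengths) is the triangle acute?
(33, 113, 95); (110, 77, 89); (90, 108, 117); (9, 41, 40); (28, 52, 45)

3

(33,113,95): 33²+95² = 10114 < 12769 = 113² → obtuse
(110,77,89): 77²+89² = 13850 > 12100 = 110² → acute
(90,108,117): 90²+108² = 19764 > 13689 = 117² → acute
(9,41,40): 9²+40² = 1681 = 41² → right
(28,52,45): 28²+45² = 2809 > 2704 = 52² → acute
3 of the 5 are acute.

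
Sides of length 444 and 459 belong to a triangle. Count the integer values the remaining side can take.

The third side lies in the open interval (15, 903).
Integers from 16 to 902 inclusive: 902 − 16 + 1 = 887.

887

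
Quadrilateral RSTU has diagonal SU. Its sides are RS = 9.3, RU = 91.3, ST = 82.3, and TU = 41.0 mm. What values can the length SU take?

82.0 < SU < 100.6

From triangle RSU: |9.3 − 91.3| < SU < 9.3 + 91.3, i.e. 82.0 < SU < 100.6.
From triangle TSU: 41.3 < SU < 123.3.
Both must hold, so SU lies in the intersection.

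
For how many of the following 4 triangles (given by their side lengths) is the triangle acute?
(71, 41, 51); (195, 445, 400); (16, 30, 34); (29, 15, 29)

1

(71,41,51): 41²+51² = 4282 < 5041 = 71² → obtuse
(195,445,400): 195²+400² = 198025 = 445² → right
(16,30,34): 16²+30² = 1156 = 34² → right
(29,15,29): 15²+29² = 1066 > 841 = 29² → acute
1 of the 4 is acute.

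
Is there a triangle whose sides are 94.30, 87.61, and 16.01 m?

Yes

The longest side is 94.30, and the other two sum to 103.62.
Since 103.62 > 94.30, the triangle inequality holds.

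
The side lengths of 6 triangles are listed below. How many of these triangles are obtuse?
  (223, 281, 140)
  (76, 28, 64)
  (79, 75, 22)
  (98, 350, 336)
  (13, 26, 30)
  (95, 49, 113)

(223,281,140): 140²+223² = 69329 < 78961 = 281² → obtuse
(76,28,64): 28²+64² = 4880 < 5776 = 76² → obtuse
(79,75,22): 22²+75² = 6109 < 6241 = 79² → obtuse
(98,350,336): 98²+336² = 122500 = 350² → right
(13,26,30): 13²+26² = 845 < 900 = 30² → obtuse
(95,49,113): 49²+95² = 11426 < 12769 = 113² → obtuse
5 of the 6 are obtuse.

5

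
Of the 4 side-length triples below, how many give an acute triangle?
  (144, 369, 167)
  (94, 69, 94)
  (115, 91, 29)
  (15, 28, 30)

2

(144,369,167): 144+167 ≤ 369, not a triangle
(94,69,94): 69²+94² = 13597 > 8836 = 94² → acute
(115,91,29): 29²+91² = 9122 < 13225 = 115² → obtuse
(15,28,30): 15²+28² = 1009 > 900 = 30² → acute
2 of the 4 are acute.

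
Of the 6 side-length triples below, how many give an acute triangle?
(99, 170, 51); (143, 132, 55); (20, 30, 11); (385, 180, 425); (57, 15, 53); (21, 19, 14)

(99,170,51): 51+99 ≤ 170, not a triangle
(143,132,55): 55²+132² = 20449 = 143² → right
(20,30,11): 11²+20² = 521 < 900 = 30² → obtuse
(385,180,425): 180²+385² = 180625 = 425² → right
(57,15,53): 15²+53² = 3034 < 3249 = 57² → obtuse
(21,19,14): 14²+19² = 557 > 441 = 21² → acute
1 of the 6 is acute.

1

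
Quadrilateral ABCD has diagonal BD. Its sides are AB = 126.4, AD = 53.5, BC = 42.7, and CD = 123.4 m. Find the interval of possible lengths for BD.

From triangle ABD: |126.4 − 53.5| < BD < 126.4 + 53.5, i.e. 72.9 < BD < 179.9.
From triangle CBD: 80.7 < BD < 166.1.
Both must hold, so BD lies in the intersection.

80.7 < BD < 166.1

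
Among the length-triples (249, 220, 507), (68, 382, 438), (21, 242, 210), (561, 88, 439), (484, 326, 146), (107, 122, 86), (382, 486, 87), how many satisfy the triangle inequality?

(220,249,507): 220+249 ≤ 507 → not valid
(68,382,438): 68+382 > 438 → valid
(21,210,242): 21+210 ≤ 242 → not valid
(88,439,561): 88+439 ≤ 561 → not valid
(146,326,484): 146+326 ≤ 484 → not valid
(86,107,122): 86+107 > 122 → valid
(87,382,486): 87+382 ≤ 486 → not valid
2 of the 7 triples form a triangle.

2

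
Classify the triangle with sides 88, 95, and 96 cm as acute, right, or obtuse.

Compare the square of the longest side to the sum of squares of the other two: 88² + 95² = 16769 > 9216 = 96².

acute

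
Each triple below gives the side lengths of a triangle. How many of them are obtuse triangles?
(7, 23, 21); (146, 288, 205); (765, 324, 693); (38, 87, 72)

3

(7,23,21): 7²+21² = 490 < 529 = 23² → obtuse
(146,288,205): 146²+205² = 63341 < 82944 = 288² → obtuse
(765,324,693): 324²+693² = 585225 = 765² → right
(38,87,72): 38²+72² = 6628 < 7569 = 87² → obtuse
3 of the 4 are obtuse.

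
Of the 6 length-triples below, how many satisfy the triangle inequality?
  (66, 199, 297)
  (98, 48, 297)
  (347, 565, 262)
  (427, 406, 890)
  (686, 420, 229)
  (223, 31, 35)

1

(66,199,297): 66+199 ≤ 297 → not valid
(48,98,297): 48+98 ≤ 297 → not valid
(262,347,565): 262+347 > 565 → valid
(406,427,890): 406+427 ≤ 890 → not valid
(229,420,686): 229+420 ≤ 686 → not valid
(31,35,223): 31+35 ≤ 223 → not valid
1 of the 6 triples forms a triangle.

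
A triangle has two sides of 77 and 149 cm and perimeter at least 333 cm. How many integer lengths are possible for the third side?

Triangle inequality: 72 < x < 226. Perimeter ≥ 333 gives x ≥ 333 − 77 − 149 = 107.
So 107 ≤ x < 226; integers 107 through 225: 119 values.

119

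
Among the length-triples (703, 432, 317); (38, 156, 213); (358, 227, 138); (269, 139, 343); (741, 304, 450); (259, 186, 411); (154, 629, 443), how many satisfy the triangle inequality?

5

(317,432,703): 317+432 > 703 → valid
(38,156,213): 38+156 ≤ 213 → not valid
(138,227,358): 138+227 > 358 → valid
(139,269,343): 139+269 > 343 → valid
(304,450,741): 304+450 > 741 → valid
(186,259,411): 186+259 > 411 → valid
(154,443,629): 154+443 ≤ 629 → not valid
5 of the 7 triples form a triangle.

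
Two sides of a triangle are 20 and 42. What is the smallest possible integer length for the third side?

The third side must be strictly greater than |20 − 42| = 22.
The smallest integer above 22 is 23.

23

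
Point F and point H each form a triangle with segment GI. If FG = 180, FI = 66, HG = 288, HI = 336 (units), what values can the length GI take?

From triangle FGI: |180 − 66| < GI < 180 + 66, i.e. 114 < GI < 246.
From triangle HGI: 48 < GI < 624.
Both must hold, so GI lies in the intersection.

114 < GI < 246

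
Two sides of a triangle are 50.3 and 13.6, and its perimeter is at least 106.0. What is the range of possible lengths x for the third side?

Triangle inequality alone gives 36.7 < x < 63.9.
The perimeter condition gives x ≥ 106.0 − 50.3 − 13.6 = 42.1.
Intersecting the two: 42.1 ≤ x < 63.9.

42.1 ≤ x < 63.9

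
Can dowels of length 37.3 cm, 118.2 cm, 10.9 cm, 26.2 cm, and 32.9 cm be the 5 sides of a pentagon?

No

For a pentagon, each side must be shorter than the sum of the others.
Here the longest side is 118.2, but the remaining 4 sides sum to only 107.3.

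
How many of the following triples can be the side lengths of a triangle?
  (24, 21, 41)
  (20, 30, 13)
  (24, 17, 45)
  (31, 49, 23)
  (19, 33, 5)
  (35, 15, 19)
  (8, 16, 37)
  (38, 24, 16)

(21,24,41): 21+24 > 41 → valid
(13,20,30): 13+20 > 30 → valid
(17,24,45): 17+24 ≤ 45 → not valid
(23,31,49): 23+31 > 49 → valid
(5,19,33): 5+19 ≤ 33 → not valid
(15,19,35): 15+19 ≤ 35 → not valid
(8,16,37): 8+16 ≤ 37 → not valid
(16,24,38): 16+24 > 38 → valid
4 of the 8 triples form a triangle.

4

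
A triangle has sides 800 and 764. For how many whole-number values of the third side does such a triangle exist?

1527

The third side lies in the open interval (36, 1564).
Integers from 37 to 1563 inclusive: 1563 − 37 + 1 = 1527.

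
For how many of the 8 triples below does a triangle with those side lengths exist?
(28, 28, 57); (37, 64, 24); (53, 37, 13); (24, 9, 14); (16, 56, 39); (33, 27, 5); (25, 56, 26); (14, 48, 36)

(28,28,57): 28+28 ≤ 57 → not valid
(24,37,64): 24+37 ≤ 64 → not valid
(13,37,53): 13+37 ≤ 53 → not valid
(9,14,24): 9+14 ≤ 24 → not valid
(16,39,56): 16+39 ≤ 56 → not valid
(5,27,33): 5+27 ≤ 33 → not valid
(25,26,56): 25+26 ≤ 56 → not valid
(14,36,48): 14+36 > 48 → valid
1 of the 8 triples forms a triangle.

1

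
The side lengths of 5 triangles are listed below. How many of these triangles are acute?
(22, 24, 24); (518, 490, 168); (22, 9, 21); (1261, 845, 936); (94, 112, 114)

3

(22,24,24): 22²+24² = 1060 > 576 = 24² → acute
(518,490,168): 168²+490² = 268324 = 518² → right
(22,9,21): 9²+21² = 522 > 484 = 22² → acute
(1261,845,936): 845²+936² = 1590121 = 1261² → right
(94,112,114): 94²+112² = 21380 > 12996 = 114² → acute
3 of the 5 are acute.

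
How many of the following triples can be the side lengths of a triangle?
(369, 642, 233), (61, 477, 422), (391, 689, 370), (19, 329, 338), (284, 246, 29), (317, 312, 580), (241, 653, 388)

4

(233,369,642): 233+369 ≤ 642 → not valid
(61,422,477): 61+422 > 477 → valid
(370,391,689): 370+391 > 689 → valid
(19,329,338): 19+329 > 338 → valid
(29,246,284): 29+246 ≤ 284 → not valid
(312,317,580): 312+317 > 580 → valid
(241,388,653): 241+388 ≤ 653 → not valid
4 of the 7 triples form a triangle.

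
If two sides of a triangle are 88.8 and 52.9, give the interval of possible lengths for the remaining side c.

35.9 < c < 141.7

By the triangle inequality, c must be less than 88.8 + 52.9 = 141.7 and greater than |88.8 − 52.9| = 35.9.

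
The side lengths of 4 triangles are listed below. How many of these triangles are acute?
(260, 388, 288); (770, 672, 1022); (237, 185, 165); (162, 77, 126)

(260,388,288): 260²+288² = 150544 = 388² → right
(770,672,1022): 672²+770² = 1044484 = 1022² → right
(237,185,165): 165²+185² = 61450 > 56169 = 237² → acute
(162,77,126): 77²+126² = 21805 < 26244 = 162² → obtuse
1 of the 4 is acute.

1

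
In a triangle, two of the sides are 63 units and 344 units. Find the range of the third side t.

281 < t < 407 (units)

By the triangle inequality, t must be less than 63 + 344 = 407 and greater than |63 − 344| = 281.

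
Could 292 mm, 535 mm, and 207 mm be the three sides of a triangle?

No

The longest side is 535, but the other two sum to only 499.
499 < 535, so the triangle inequality fails.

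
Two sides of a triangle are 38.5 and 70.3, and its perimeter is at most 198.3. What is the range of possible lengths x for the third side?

Triangle inequality alone gives 31.8 < x < 108.8.
The perimeter condition gives x ≤ 198.3 − 38.5 − 70.3 = 89.5.
Intersecting the two: 31.8 < x ≤ 89.5.

31.8 < x ≤ 89.5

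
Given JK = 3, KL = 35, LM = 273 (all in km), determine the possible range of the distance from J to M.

The maximum is all hops collinear in one direction: 3 + 35 + 273 = 311.
The longest hop is 273; the others sum to 38. Folding the others back against it leaves at least 273 − 38 = 235.

235 ≤ JM ≤ 311 km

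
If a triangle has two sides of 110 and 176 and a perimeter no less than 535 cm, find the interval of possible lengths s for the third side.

249 ≤ s < 286 cm

Triangle inequality alone gives 66 < s < 286.
The perimeter condition gives s ≥ 535 − 110 − 176 = 249.
Intersecting the two: 249 ≤ s < 286.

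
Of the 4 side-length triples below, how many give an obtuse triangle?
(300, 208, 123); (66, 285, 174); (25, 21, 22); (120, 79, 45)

2

(300,208,123): 123²+208² = 58393 < 90000 = 300² → obtuse
(66,285,174): 66+174 ≤ 285, not a triangle
(25,21,22): 21²+22² = 925 > 625 = 25² → acute
(120,79,45): 45²+79² = 8266 < 14400 = 120² → obtuse
2 of the 4 are obtuse.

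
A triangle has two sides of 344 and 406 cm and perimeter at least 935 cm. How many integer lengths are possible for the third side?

Triangle inequality: 62 < x < 750. Perimeter ≥ 935 gives x ≥ 935 − 344 − 406 = 185.
So 185 ≤ x < 750; integers 185 through 749: 565 values.

565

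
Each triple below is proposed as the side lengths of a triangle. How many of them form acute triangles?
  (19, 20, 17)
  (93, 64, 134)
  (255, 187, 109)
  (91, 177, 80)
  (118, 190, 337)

1

(19,20,17): 17²+19² = 650 > 400 = 20² → acute
(93,64,134): 64²+93² = 12745 < 17956 = 134² → obtuse
(255,187,109): 109²+187² = 46850 < 65025 = 255² → obtuse
(91,177,80): 80+91 ≤ 177, not a triangle
(118,190,337): 118+190 ≤ 337, not a triangle
1 of the 5 is acute.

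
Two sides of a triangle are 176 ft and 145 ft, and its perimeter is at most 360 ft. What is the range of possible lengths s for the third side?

31 < s ≤ 39

Triangle inequality alone gives 31 < s < 321.
The perimeter condition gives s ≤ 360 − 176 − 145 = 39.
Intersecting the two: 31 < s ≤ 39.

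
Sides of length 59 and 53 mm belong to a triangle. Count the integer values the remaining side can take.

105

The third side lies in the open interval (6, 112).
Integers from 7 to 111 inclusive: 111 − 7 + 1 = 105.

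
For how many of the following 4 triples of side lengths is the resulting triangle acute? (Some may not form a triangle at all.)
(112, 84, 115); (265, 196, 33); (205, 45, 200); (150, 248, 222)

2

(112,84,115): 84²+112² = 19600 > 13225 = 115² → acute
(265,196,33): 33+196 ≤ 265, not a triangle
(205,45,200): 45²+200² = 42025 = 205² → right
(150,248,222): 150²+222² = 71784 > 61504 = 248² → acute
2 of the 4 are acute.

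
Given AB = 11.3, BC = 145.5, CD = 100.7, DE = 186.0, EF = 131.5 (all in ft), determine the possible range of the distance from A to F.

0 ≤ AF ≤ 575.0 ft

The maximum is all hops collinear in one direction: 11.3 + 145.5 + 100.7 + 186.0 + 131.5 = 575.0.
The longest hop is 186.0; the others sum to 389.0. Since 186.0 ≤ 389.0, the path can fold back on itself completely, so the minimum distance is 0.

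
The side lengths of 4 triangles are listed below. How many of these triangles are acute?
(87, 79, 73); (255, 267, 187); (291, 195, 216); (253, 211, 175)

(87,79,73): 73²+79² = 11570 > 7569 = 87² → acute
(255,267,187): 187²+255² = 99994 > 71289 = 267² → acute
(291,195,216): 195²+216² = 84681 = 291² → right
(253,211,175): 175²+211² = 75146 > 64009 = 253² → acute
3 of the 4 are acute.

3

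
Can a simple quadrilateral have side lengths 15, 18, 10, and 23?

A quadrilateral exists iff every side is shorter than the sum of the others — equivalently, the longest side is less than the sum of the rest.
Longest side 23 < 43 (sum of the remaining 3), so yes.

Yes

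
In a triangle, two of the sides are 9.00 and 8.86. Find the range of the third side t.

0.14 < t < 17.86

By the triangle inequality, t must be less than 9.00 + 8.86 = 17.86 and greater than |9.00 − 8.86| = 0.14.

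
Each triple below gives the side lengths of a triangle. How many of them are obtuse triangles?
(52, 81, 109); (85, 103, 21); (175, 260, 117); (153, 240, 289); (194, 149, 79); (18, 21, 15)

(52,81,109): 52²+81² = 9265 < 11881 = 109² → obtuse
(85,103,21): 21²+85² = 7666 < 10609 = 103² → obtuse
(175,260,117): 117²+175² = 44314 < 67600 = 260² → obtuse
(153,240,289): 153²+240² = 81009 < 83521 = 289² → obtuse
(194,149,79): 79²+149² = 28442 < 37636 = 194² → obtuse
(18,21,15): 15²+18² = 549 > 441 = 21² → acute
5 of the 6 are obtuse.

5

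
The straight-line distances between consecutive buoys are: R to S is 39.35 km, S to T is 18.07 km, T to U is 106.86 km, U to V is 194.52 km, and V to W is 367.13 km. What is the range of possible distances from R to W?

8.33 ≤ RW ≤ 725.93 km

The maximum is all hops collinear in one direction: 39.35 + 18.07 + 106.86 + 194.52 + 367.13 = 725.93.
The longest hop is 367.13; the others sum to 358.80. Folding the others back against it leaves at least 367.13 − 358.80 = 8.33.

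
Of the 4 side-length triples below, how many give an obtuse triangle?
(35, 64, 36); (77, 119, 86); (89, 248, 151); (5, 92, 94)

3

(35,64,36): 35²+36² = 2521 < 4096 = 64² → obtuse
(77,119,86): 77²+86² = 13325 < 14161 = 119² → obtuse
(89,248,151): 89+151 ≤ 248, not a triangle
(5,92,94): 5²+92² = 8489 < 8836 = 94² → obtuse
3 of the 4 are obtuse.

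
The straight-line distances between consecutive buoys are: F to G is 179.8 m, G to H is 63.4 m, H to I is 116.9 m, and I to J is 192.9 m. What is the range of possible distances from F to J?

0 ≤ FJ ≤ 553.0 m

The maximum is all hops collinear in one direction: 179.8 + 63.4 + 116.9 + 192.9 = 553.0.
The longest hop is 192.9; the others sum to 360.1. Since 192.9 ≤ 360.1, the path can fold back on itself completely, so the minimum distance is 0.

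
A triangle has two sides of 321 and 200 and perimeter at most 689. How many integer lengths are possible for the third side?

47

Triangle inequality: 121 < x < 521. Perimeter ≤ 689 gives x ≤ 689 − 321 − 200 = 168.
So 121 < x ≤ 168; integers 122 through 168: 47 values.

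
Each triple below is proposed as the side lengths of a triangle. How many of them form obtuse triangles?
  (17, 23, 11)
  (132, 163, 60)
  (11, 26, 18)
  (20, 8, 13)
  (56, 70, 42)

4

(17,23,11): 11²+17² = 410 < 529 = 23² → obtuse
(132,163,60): 60²+132² = 21024 < 26569 = 163² → obtuse
(11,26,18): 11²+18² = 445 < 676 = 26² → obtuse
(20,8,13): 8²+13² = 233 < 400 = 20² → obtuse
(56,70,42): 42²+56² = 4900 = 70² → right
4 of the 5 are obtuse.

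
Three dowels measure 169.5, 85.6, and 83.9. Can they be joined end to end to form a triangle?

The two shorter sides sum to 169.5, exactly equal to the longest side 169.5.
That gives only a degenerate (flat) triangle — the inequality must be strict.

No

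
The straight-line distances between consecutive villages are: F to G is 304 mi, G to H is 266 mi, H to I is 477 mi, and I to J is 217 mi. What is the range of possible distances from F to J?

0 ≤ FJ ≤ 1264 mi

The maximum is all hops collinear in one direction: 304 + 266 + 477 + 217 = 1264.
The longest hop is 477; the others sum to 787. Since 477 ≤ 787, the path can fold back on itself completely, so the minimum distance is 0.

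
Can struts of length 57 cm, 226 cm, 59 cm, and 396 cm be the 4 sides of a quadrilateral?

For a quadrilateral, each side must be shorter than the sum of the others.
Here the longest side is 396, but the remaining 3 sides sum to only 342.

No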